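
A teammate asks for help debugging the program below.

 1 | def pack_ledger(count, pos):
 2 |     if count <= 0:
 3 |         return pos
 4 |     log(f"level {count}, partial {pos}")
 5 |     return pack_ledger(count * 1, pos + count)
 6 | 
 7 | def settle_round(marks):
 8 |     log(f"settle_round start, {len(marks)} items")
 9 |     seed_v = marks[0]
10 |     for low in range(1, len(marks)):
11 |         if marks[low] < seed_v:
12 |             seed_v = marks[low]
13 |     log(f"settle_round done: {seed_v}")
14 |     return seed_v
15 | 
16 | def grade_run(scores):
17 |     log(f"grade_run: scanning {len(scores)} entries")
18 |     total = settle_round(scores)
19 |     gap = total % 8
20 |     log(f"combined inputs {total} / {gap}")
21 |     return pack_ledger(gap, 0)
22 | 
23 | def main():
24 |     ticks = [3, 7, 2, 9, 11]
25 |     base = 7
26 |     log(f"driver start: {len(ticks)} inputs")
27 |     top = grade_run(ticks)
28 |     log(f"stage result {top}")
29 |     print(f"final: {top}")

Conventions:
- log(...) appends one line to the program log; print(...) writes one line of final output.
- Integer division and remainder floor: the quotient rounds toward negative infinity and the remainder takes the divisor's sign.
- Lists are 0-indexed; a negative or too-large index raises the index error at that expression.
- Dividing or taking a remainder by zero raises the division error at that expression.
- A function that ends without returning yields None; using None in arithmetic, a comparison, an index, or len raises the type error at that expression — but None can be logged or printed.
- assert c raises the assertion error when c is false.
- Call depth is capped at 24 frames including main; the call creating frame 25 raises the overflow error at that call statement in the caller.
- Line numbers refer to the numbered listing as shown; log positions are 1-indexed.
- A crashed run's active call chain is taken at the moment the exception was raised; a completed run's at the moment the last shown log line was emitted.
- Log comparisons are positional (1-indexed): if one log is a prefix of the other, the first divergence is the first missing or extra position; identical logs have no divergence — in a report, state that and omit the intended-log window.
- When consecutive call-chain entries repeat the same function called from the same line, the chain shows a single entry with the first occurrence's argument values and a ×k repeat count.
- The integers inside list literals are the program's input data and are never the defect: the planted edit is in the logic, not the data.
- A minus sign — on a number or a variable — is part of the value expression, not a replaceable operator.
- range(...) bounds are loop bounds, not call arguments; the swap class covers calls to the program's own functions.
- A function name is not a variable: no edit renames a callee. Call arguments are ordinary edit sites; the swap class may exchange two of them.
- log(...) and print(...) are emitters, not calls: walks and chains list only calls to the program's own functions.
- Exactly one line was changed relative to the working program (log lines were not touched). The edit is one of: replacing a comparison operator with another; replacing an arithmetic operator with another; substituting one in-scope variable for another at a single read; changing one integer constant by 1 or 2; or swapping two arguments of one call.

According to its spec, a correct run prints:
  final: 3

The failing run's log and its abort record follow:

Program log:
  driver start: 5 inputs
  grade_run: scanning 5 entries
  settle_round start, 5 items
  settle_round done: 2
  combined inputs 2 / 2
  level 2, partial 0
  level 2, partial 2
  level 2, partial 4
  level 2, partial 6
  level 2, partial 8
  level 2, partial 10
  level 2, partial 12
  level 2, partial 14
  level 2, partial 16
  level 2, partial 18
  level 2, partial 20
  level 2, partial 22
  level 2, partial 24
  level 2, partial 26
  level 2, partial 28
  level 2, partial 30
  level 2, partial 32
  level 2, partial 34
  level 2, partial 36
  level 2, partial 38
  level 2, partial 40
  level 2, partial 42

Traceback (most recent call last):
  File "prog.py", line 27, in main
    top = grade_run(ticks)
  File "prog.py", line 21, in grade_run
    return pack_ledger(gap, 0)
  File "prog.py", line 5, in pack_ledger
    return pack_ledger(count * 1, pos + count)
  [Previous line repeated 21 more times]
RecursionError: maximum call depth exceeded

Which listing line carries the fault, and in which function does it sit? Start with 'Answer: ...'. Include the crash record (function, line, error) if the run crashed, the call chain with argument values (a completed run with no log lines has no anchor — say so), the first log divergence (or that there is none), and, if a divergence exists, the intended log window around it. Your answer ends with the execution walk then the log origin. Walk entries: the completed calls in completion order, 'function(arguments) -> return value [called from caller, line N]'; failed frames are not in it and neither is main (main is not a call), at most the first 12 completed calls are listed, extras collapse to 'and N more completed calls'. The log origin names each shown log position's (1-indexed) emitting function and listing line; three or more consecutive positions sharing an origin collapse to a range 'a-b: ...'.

Answer: the defect is in pack_ledger at line 5.
Key fact: Position 7 is the first bad log line: 'level 2, partial 2' should read 'level 1, partial 2'.
Crash: pack_ledger, line 5, RecursionError.
Call chain: main -> grade_run([3, 7, 2, 9, 11]) (called at line 27) -> pack_ledger(2, 0) (called at line 21) -> pack_ledger(2, 2) (called at line 5) ×21.
First divergence: position 7 — the shown line 'level 2, partial 2' should read 'level 1, partial 2'.
Intended log window:
  5: combined inputs 2 / 2
  6: level 2, partial 0
  7: level 1, partial 2
  8: stage result 3
Execution walk:
  settle_round([3, 7, 2, 9, 11]) -> 2  [called from grade_run, line 18]
Log origins:
  1 — main, line 26
  2 — grade_run, line 17
  3 — settle_round, line 8
  4 — settle_round, line 13
  5 — grade_run, line 20
  6-27 — pack_ledger, line 4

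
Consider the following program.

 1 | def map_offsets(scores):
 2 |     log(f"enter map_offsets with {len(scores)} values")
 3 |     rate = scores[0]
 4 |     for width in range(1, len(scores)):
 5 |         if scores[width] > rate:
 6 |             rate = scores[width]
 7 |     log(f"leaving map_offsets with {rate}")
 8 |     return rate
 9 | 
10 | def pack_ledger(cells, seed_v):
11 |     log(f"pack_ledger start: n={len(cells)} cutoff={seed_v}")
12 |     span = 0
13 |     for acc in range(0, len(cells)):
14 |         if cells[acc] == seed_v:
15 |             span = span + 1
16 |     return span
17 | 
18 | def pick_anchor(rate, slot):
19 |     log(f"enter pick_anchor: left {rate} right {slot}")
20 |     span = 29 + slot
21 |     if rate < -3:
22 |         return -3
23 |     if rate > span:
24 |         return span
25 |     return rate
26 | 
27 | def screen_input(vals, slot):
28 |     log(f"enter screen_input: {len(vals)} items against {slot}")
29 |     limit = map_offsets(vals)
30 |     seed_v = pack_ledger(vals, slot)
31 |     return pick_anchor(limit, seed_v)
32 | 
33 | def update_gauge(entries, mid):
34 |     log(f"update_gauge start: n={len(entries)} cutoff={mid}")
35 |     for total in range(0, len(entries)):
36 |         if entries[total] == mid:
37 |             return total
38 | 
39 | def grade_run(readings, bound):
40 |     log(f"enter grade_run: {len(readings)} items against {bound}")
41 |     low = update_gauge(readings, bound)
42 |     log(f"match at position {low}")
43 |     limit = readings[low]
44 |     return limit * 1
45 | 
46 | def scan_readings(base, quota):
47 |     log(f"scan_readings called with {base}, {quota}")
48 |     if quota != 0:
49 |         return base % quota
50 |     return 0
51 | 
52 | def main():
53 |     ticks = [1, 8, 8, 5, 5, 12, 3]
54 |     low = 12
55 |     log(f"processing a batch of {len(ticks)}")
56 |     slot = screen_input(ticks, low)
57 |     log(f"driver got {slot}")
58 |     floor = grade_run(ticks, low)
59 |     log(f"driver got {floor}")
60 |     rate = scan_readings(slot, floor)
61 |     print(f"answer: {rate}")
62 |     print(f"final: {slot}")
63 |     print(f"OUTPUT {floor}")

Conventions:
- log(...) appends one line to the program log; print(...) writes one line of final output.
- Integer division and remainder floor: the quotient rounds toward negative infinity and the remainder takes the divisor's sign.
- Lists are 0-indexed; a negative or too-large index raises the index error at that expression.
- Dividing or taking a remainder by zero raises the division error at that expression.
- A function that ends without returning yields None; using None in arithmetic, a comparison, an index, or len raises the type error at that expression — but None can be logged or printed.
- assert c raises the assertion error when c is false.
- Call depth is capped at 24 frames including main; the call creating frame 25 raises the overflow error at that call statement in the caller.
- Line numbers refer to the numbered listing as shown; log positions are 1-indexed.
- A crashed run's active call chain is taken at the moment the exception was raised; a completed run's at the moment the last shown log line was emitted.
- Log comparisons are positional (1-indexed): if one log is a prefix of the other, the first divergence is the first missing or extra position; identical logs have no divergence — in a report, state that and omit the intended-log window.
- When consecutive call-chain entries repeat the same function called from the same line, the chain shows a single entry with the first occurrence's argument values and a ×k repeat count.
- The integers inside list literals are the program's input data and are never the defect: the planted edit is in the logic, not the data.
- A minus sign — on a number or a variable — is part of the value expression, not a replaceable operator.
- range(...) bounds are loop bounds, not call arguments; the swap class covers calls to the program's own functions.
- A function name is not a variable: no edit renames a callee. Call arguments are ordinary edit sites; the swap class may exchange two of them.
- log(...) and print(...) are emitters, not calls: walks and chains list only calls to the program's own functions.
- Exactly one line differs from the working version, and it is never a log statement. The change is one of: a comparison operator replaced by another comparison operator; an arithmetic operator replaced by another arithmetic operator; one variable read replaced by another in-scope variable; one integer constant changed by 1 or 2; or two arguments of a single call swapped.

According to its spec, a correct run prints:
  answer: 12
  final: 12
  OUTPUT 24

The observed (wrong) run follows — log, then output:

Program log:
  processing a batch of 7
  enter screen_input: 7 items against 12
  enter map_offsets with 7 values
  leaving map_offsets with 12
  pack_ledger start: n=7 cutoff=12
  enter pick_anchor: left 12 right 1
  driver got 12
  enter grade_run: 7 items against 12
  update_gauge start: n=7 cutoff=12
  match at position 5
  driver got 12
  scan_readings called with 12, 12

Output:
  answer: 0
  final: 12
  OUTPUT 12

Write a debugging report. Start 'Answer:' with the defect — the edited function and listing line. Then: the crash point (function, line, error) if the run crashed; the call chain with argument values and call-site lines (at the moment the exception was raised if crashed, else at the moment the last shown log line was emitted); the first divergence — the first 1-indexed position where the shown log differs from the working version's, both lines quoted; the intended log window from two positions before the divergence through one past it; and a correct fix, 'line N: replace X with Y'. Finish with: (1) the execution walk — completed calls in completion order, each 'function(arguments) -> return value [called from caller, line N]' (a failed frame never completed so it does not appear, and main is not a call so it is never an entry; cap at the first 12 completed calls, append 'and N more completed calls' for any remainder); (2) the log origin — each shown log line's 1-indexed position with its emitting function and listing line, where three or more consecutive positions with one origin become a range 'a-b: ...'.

Answer: the defect is in grade_run at line 44.
Key fact: At log position 11 the runs split — shown 'driver got 12', but the working version logs 'driver got 24'.
Call chain: main -> scan_readings(12, 12) (called at line 60).
First divergence: position 11; shown 'driver got 12' vs intended 'driver got 24'.
Intended log window:
  9: update_gauge start: n=7 cutoff=12
  10: match at position 5
  11: driver got 24
  12: scan_readings called with 12, 24
Execution walk:
  map_offsets([1, 8, 8, 5, 5, 12, 3]) -> 12  [called from screen_input, line 29]
  pack_ledger([1, 8, 8, 5, 5, 12, 3], 12) -> 1  [called from screen_input, line 30]
  pick_anchor(12, 1) -> 12  [called from screen_input, line 31]
  screen_input([1, 8, 8, 5, 5, 12, 3], 12) -> 12  [called from main, line 56]
  update_gauge([1, 8, 8, 5, 5, 12, 3], 12) -> 5  [called from grade_run, line 41]
  grade_run([1, 8, 8, 5, 5, 12, 3], 12) -> 12  [called from main, line 58]
  scan_readings(12, 12) -> 0  [called from main, line 60]
Log origins:
  1: emitted by main (line 55)
  2: emitted by screen_input (line 28)
  3: emitted by map_offsets (line 2)
  4: emitted by map_offsets (line 7)
  5: emitted by pack_ledger (line 11)
  6: emitted by pick_anchor (line 19)
  7: emitted by main (line 57)
  8: emitted by grade_run (line 40)
  9: emitted by update_gauge (line 34)
  10: emitted by grade_run (line 42)
  11: emitted by main (line 59)
  12: emitted by scan_readings (line 47)
A correct fix: line 44: replace `1` with `2`.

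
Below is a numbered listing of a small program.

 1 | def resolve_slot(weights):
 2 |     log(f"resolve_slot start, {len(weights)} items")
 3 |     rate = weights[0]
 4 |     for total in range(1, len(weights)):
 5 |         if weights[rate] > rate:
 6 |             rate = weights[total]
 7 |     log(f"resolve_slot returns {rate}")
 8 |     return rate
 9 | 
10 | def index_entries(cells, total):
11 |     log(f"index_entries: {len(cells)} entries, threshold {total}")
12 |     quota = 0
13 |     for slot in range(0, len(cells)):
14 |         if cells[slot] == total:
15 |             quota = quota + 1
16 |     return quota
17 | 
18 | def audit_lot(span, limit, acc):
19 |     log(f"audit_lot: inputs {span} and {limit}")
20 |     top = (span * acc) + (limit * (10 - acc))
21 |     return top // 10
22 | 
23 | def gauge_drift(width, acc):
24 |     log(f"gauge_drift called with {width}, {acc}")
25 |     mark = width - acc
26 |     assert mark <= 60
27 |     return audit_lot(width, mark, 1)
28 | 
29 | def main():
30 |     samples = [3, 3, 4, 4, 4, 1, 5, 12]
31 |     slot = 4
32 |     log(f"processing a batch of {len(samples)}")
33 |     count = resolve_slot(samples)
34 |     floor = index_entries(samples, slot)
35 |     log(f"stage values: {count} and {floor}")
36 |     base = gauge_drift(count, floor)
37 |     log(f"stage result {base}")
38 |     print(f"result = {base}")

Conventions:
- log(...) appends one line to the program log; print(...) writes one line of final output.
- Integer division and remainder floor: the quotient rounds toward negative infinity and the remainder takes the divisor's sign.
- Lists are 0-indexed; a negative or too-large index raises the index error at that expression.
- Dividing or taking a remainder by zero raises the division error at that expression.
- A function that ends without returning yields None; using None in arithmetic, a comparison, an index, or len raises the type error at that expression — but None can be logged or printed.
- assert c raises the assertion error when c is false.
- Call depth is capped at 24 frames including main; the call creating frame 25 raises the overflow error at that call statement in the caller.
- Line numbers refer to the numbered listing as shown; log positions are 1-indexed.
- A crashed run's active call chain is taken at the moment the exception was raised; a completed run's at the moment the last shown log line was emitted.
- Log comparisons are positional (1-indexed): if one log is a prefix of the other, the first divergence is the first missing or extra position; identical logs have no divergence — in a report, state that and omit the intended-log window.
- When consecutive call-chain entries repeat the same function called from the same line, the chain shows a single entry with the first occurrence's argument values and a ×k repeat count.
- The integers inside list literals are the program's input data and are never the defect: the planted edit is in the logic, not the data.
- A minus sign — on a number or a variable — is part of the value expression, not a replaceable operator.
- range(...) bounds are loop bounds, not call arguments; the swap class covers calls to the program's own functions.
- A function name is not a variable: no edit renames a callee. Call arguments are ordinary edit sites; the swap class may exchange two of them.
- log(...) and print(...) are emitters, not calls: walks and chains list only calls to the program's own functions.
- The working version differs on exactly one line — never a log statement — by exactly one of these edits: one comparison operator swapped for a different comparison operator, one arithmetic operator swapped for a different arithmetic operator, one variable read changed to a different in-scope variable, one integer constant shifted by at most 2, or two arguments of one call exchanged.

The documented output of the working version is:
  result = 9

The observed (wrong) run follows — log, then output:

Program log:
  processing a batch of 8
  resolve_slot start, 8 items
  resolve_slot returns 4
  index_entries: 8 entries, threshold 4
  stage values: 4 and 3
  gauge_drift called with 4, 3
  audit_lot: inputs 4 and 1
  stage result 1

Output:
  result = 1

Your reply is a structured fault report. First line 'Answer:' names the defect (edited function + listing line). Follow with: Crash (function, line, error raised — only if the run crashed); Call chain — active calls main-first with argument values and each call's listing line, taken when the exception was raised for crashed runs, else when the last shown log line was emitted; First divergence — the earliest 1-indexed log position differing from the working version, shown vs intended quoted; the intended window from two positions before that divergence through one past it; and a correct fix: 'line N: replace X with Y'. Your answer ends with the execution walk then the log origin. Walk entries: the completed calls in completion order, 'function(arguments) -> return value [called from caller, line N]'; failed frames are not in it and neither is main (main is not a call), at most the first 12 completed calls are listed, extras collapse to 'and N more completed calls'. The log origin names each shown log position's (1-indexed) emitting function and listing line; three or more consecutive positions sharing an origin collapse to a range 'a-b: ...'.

Answer: the defect is in resolve_slot at line 5.
Key fact: Log line 3 is where behavior first shows: 'resolve_slot returns 4' appears instead of 'resolve_slot returns 12'.
Call chain: main.
First divergence: position 3; shown 'resolve_slot returns 4' vs intended 'resolve_slot returns 12'.
Intended log window:
  1: processing a batch of 8
  2: resolve_slot start, 8 items
  3: resolve_slot returns 12
  4: index_entries: 8 entries, threshold 4
Execution walk:
  resolve_slot([3, 3, 4, 4, 4, 1, 5, 12]) -> 4  [called from main, line 33]
  index_entries([3, 3, 4, 4, 4, 1, 5, 12], 4) -> 3  [called from main, line 34]
  audit_lot(4, 1, 1) -> 1  [called from gauge_drift, line 27]
  gauge_drift(4, 3) -> 1  [called from main, line 36]
Log line origins:
  1: emitted by main (line 32)
  2: emitted by resolve_slot (line 2)
  3: emitted by resolve_slot (line 7)
  4: emitted by index_entries (line 11)
  5: emitted by main (line 35)
  6: emitted by gauge_drift (line 24)
  7: emitted by audit_lot (line 19)
  8: emitted by main (line 37)
A correct fix: line 5: replace `weights[rate]` with `weights[total]`.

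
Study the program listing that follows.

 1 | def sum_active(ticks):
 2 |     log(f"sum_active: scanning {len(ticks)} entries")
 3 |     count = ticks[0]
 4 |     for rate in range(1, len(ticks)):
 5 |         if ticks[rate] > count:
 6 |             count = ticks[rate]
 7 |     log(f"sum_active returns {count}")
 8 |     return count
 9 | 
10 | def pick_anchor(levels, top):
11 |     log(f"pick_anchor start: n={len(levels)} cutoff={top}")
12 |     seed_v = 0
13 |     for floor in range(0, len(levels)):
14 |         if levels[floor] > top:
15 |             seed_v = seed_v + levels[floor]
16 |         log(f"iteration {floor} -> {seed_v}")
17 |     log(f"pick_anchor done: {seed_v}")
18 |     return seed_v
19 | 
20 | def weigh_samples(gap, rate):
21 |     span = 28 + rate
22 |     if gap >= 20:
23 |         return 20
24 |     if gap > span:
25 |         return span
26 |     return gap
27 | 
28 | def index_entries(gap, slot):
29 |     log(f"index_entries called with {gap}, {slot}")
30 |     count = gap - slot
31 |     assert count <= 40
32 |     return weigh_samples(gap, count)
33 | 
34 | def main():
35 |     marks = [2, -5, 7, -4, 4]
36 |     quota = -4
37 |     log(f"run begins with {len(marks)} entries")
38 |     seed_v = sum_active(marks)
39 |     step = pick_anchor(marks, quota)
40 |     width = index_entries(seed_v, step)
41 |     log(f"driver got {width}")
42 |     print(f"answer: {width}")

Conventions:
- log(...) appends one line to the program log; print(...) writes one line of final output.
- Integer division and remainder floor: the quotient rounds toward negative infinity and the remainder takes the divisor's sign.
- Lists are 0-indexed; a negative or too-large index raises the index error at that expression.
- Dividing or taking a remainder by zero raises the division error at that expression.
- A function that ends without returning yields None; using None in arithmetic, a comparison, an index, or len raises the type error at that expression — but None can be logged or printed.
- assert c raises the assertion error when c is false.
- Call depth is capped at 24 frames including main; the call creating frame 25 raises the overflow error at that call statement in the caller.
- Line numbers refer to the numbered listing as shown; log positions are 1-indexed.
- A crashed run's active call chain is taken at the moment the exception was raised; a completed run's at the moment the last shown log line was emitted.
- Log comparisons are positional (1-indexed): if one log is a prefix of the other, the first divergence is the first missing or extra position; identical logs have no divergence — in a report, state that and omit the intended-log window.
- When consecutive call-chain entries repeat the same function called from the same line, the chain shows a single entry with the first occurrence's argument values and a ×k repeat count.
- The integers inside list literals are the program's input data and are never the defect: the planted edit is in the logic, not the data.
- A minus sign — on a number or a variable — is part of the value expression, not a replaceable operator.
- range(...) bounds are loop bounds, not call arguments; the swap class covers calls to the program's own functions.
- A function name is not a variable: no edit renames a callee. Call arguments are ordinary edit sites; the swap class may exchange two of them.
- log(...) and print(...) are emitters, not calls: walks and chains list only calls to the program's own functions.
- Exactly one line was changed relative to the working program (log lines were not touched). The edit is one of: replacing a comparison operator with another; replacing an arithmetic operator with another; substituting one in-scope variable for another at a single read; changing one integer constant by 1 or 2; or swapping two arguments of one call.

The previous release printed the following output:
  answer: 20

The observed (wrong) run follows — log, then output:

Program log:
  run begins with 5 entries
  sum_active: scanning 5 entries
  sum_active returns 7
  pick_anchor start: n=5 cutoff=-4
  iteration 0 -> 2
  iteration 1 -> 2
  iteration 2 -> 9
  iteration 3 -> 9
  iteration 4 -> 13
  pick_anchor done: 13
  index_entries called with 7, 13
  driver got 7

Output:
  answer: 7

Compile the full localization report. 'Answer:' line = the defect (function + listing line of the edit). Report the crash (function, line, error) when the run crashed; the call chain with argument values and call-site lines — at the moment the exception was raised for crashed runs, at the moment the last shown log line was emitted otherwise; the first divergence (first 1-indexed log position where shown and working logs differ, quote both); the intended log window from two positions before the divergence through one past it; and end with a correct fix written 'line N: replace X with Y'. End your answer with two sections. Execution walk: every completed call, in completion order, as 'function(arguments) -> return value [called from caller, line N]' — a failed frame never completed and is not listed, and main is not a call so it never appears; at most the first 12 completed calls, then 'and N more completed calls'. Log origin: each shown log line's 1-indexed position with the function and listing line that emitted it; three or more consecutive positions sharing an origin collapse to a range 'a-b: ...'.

Answer: the defect is in weigh_samples at line 22.
Core observation: The earliest visible damage is log position 12 — 'driver got 7' rather than the intended 'driver got 20'.
Call chain: main.
First divergence: position 12 — the shown line 'driver got 7' should read 'driver got 20'.
Intended log window:
  10: pick_anchor done: 13
  11: index_entries called with 7, 13
  12: driver got 20
Execution walk:
  sum_active([2, -5, 7, -4, 4]) -> 7  [called from main, line 38]
  pick_anchor([2, -5, 7, -4, 4], -4) -> 13  [called from main, line 39]
  weigh_samples(7, -6) -> 7  [called from index_entries, line 32]
  index_entries(7, 13) -> 7  [called from main, line 40]
Log origin:
  1: from main, line 37
  2: from sum_active, line 2
  3: from sum_active, line 7
  4: from pick_anchor, line 11
  5-9: from pick_anchor, line 16
  10: from pick_anchor, line 17
  11: from index_entries, line 29
  12: from main, line 41
A correct fix: line 22: replace `>=` with `<`.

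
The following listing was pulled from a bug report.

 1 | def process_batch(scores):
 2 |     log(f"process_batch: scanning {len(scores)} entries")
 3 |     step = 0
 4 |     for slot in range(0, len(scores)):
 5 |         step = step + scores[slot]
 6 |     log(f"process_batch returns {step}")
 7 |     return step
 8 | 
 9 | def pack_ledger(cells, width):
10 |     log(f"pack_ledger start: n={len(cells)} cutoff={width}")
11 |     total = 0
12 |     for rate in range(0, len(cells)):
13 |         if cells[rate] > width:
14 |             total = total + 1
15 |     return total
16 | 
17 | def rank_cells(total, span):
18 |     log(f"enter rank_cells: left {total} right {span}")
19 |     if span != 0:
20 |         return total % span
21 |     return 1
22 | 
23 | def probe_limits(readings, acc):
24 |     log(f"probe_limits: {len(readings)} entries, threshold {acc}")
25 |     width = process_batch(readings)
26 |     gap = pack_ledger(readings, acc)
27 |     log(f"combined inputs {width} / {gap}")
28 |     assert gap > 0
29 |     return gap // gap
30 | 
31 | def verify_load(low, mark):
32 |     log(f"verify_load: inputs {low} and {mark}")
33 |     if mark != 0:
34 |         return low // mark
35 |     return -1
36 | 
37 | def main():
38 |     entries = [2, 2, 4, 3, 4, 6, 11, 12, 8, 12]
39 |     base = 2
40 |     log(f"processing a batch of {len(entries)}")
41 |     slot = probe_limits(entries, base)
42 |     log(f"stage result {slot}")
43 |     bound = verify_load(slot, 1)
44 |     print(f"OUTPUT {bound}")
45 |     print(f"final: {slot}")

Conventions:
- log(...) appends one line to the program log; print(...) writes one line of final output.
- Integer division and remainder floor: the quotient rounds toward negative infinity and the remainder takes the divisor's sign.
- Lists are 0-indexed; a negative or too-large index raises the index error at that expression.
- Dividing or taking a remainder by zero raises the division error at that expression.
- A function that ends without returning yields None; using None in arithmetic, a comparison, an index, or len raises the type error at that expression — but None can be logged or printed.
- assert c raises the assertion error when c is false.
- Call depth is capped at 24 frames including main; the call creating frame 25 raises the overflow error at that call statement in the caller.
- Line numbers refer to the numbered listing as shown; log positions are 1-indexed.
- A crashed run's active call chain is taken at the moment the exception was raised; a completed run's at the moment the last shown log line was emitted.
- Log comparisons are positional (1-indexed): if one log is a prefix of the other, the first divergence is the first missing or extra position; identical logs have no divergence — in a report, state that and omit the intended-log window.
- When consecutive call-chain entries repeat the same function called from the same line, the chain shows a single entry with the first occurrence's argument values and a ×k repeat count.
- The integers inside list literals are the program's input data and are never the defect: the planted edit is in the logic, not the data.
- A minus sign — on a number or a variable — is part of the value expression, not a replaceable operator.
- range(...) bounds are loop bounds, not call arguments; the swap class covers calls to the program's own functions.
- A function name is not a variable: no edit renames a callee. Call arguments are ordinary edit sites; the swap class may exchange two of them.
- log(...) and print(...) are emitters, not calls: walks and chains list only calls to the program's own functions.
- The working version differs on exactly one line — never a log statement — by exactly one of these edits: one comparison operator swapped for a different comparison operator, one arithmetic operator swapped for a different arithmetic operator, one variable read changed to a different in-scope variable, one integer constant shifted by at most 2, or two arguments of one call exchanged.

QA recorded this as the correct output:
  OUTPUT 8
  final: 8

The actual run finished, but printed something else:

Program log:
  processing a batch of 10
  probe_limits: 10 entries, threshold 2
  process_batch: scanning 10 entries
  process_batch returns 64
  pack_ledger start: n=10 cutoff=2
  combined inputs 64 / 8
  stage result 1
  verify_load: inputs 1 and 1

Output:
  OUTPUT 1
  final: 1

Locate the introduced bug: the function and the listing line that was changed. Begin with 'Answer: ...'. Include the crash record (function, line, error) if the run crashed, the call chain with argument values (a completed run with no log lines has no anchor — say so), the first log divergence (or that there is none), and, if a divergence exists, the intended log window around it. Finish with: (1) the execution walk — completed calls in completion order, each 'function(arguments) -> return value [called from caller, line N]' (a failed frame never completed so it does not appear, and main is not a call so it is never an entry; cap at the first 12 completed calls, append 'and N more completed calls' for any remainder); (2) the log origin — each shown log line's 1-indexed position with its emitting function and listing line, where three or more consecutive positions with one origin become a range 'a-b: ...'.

Answer: the defect is in probe_limits at line 29.
Key fact: Everything matches until log position 7, which reads 'stage result 1' in place of 'stage result 8'.
Call chain: main -> verify_load(1, 1) (called at line 43).
First divergence: position 7; shown 'stage result 1' vs intended 'stage result 8'.
Intended log window:
  5: pack_ledger start: n=10 cutoff=2
  6: combined inputs 64 / 8
  7: stage result 8
  8: verify_load: inputs 8 and 1
Execution walk:
  process_batch([2, 2, 4, 3, 4, 6, 11, 12, 8, 12]) -> 64  [called from probe_limits, line 25]
  pack_ledger([2, 2, 4, 3, 4, 6, 11, 12, 8, 12], 2) -> 8  [called from probe_limits, line 26]
  probe_limits([2, 2, 4, 3, 4, 6, 11, 12, 8, 12], 2) -> 1  [called from main, line 41]
  verify_load(1, 1) -> 1  [called from main, line 43]
Origin of each log line:
  1 — main, line 40
  2 — probe_limits, line 24
  3 — process_batch, line 2
  4 — process_batch, line 6
  5 — pack_ledger, line 10
  6 — probe_limits, line 27
  7 — main, line 42
  8 — verify_load, line 32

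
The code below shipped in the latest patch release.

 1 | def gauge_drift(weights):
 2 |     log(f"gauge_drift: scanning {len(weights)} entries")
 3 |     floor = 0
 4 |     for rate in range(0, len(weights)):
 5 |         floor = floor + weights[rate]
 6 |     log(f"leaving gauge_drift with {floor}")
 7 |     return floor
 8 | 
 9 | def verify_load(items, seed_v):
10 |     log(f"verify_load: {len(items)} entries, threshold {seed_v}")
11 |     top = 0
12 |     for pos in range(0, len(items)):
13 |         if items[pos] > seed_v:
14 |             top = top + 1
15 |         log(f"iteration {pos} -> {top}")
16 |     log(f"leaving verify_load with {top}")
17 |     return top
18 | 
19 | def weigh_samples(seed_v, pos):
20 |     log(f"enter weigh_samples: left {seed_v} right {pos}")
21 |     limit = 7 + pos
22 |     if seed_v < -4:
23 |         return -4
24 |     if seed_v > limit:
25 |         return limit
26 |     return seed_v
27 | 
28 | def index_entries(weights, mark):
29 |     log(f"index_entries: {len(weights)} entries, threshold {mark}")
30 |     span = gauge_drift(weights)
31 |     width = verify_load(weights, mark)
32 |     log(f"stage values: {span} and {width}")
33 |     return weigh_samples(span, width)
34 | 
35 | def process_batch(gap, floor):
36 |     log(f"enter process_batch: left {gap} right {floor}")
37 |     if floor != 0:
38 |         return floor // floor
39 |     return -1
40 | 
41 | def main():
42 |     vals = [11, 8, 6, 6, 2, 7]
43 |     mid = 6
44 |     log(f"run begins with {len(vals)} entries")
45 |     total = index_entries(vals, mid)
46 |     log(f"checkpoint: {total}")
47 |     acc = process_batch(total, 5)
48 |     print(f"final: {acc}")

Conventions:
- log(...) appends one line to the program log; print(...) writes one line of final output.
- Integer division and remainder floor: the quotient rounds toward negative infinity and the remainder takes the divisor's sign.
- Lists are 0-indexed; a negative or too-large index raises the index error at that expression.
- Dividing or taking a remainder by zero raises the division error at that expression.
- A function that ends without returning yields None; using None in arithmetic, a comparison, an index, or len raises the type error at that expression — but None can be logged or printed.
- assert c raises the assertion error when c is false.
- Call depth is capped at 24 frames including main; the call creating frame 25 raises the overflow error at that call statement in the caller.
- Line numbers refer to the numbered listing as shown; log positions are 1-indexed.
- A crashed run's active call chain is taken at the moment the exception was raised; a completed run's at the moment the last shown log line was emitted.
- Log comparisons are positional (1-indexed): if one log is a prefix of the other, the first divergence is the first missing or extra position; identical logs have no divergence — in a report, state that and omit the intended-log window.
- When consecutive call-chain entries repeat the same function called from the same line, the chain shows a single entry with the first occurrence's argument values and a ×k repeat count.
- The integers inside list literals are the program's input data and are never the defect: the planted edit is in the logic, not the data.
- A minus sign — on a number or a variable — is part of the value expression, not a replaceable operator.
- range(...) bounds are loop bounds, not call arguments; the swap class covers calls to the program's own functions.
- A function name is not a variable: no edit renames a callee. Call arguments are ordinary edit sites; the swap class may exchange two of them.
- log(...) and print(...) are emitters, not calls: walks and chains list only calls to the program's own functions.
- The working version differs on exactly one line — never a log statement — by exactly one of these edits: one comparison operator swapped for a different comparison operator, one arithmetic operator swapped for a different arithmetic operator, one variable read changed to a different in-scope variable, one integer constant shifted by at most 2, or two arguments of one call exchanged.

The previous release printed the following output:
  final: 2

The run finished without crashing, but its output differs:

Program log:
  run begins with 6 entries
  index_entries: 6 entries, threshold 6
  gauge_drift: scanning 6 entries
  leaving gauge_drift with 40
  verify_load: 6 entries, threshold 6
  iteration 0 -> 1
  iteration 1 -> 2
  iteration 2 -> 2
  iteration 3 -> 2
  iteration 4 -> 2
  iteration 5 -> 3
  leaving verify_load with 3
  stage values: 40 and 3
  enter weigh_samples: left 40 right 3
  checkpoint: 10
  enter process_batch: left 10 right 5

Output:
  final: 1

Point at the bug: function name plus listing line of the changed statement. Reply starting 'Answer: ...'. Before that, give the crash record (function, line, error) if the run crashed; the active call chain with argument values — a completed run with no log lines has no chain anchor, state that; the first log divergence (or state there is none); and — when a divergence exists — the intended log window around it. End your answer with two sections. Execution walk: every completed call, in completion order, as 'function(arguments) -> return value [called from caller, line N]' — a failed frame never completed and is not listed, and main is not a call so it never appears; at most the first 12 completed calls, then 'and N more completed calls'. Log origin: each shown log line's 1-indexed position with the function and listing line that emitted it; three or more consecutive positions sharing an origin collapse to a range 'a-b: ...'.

Answer: the defect is in process_batch at line 38.
Core observation: Log streams are identical — the defect surfaces only in the printed output.
Call chain: main -> process_batch(10, 5) (called at line 47).
First divergence: there is none — every log position agrees.
Execution walk:
  gauge_drift([11, 8, 6, 6, 2, 7]) -> 40  [called from index_entries, line 30]
  verify_load([11, 8, 6, 6, 2, 7], 6) -> 3  [called from index_entries, line 31]
  weigh_samples(40, 3) -> 10  [called from index_entries, line 33]
  index_entries([11, 8, 6, 6, 2, 7], 6) -> 10  [called from main, line 45]
  process_batch(10, 5) -> 1  [called from main, line 47]
Log origin:
  1 — main, line 44
  2 — index_entries, line 29
  3 — gauge_drift, line 2
  4 — gauge_drift, line 6
  5 — verify_load, line 10
  6-11 — verify_load, line 15
  12 — verify_load, line 16
  13 — index_entries, line 32
  14 — weigh_samples, line 20
  15 — main, line 46
  16 — process_batch, line 36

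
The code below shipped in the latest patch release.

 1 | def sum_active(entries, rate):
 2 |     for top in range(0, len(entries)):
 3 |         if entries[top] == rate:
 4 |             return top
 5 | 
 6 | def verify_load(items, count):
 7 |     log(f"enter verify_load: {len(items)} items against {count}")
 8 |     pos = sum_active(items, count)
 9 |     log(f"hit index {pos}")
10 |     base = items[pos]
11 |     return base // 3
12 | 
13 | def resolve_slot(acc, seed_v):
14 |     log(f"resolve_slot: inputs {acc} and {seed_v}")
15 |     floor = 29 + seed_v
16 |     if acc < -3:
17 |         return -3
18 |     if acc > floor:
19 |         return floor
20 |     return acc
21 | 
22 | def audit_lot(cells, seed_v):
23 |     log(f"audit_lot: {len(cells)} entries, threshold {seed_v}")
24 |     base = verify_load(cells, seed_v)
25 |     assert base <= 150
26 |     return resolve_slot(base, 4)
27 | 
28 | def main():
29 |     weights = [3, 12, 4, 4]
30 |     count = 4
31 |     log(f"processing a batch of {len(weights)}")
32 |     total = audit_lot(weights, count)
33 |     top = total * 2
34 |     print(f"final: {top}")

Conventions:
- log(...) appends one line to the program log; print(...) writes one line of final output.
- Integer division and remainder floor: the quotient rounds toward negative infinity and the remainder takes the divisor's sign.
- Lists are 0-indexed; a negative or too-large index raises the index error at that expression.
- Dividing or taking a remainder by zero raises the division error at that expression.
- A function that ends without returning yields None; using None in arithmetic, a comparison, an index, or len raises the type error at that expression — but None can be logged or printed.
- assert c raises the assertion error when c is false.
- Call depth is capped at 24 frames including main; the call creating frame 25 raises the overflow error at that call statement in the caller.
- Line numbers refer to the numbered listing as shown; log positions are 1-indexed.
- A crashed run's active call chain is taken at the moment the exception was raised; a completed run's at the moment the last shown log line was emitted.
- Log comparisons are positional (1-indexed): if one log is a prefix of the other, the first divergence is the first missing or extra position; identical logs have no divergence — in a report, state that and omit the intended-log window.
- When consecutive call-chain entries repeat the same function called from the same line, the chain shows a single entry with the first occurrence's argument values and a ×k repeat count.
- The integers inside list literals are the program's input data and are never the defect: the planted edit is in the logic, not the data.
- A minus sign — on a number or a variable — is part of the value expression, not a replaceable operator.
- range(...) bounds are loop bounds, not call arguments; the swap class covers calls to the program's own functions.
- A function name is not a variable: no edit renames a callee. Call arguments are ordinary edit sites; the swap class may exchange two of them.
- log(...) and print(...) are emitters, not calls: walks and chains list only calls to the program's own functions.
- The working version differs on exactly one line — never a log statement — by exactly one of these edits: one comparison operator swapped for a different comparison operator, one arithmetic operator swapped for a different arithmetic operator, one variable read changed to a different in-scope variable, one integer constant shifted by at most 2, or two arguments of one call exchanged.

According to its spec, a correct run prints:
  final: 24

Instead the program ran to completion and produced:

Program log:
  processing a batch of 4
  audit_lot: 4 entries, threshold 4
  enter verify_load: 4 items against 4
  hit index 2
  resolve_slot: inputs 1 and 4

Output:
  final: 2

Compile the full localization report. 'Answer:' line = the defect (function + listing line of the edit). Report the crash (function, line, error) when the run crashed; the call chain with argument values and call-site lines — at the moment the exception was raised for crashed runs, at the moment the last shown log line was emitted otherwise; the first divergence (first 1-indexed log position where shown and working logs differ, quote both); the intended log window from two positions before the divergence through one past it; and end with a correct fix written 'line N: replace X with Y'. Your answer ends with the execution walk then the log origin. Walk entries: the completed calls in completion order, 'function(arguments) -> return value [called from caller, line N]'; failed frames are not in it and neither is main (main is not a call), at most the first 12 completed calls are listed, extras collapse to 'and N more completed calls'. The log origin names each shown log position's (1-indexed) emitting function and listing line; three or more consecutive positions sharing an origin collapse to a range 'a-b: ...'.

Answer: the defect is in verify_load at line 11.
The tell: The log first diverges at position 5: the faulty run prints 'resolve_slot: inputs 1 and 4' where the working version prints 'resolve_slot: inputs 12 and 4'.
Call chain: main -> audit_lot([3, 12, 4, 4], 4) (called at line 32) -> resolve_slot(1, 4) (called at line 26).
First divergence: position 5 — shown 'resolve_slot: inputs 1 and 4', intended 'resolve_slot: inputs 12 and 4'.
Intended log window:
  3: enter verify_load: 4 items against 4
  4: hit index 2
  5: resolve_slot: inputs 12 and 4
Execution walk:
  sum_active([3, 12, 4, 4], 4) -> 2  [called from verify_load, line 8]
  verify_load([3, 12, 4, 4], 4) -> 1  [called from audit_lot, line 24]
  resolve_slot(1, 4) -> 1  [called from audit_lot, line 26]
  audit_lot([3, 12, 4, 4], 4) -> 1  [called from main, line 32]
Origin of each log line:
  1 — main, line 31
  2 — audit_lot, line 23
  3 — verify_load, line 7
  4 — verify_load, line 9
  5 — resolve_slot, line 14
A correct fix: line 11: replace `//` with `*`.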